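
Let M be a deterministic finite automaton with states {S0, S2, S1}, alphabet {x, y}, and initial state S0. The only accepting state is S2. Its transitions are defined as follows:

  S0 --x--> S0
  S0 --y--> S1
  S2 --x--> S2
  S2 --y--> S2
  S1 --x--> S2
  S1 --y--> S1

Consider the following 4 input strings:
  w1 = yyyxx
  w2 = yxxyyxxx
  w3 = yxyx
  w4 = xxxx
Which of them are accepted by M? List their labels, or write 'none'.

w1:
  start at S0
  read 'y': S0 → S1
  read 'y': S1 → S1
  read 'y': S1 → S1
  read 'x': S1 → S2
  read 'x': S2 → S2
  end S2, accepted
w2:
  start at S0
  read 'y': S0 → S1
  read 'x': S1 → S2
  read 'x': S2 → S2
  read 'y': S2 → S2
  read 'y': S2 → S2
  read 'x': S2 → S2
  read 'x': S2 → S2
  read 'x': S2 → S2
  end S2, accepted
w3:
  start at S0
  read 'y': S0 → S1
  read 'x': S1 → S2
  read 'y': S2 → S2
  read 'x': S2 → S2
  end S2, accepted
w4:
  start at S0
  read 'x': S0 → S0
  read 'x': S0 → S0
  read 'x': S0 → S0
  read 'x': S0 → S0
  end S0, rejected

w1, w2, w3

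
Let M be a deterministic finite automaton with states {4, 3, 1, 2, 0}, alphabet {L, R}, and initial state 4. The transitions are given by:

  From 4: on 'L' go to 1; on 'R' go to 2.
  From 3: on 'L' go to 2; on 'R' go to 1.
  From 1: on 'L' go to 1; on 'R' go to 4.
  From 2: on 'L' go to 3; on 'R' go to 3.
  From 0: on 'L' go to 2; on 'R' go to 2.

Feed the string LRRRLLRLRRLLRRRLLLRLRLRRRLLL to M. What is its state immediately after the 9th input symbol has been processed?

start at 4
read 'L': 4 → 1
read 'R': 1 → 4
read 'R': 4 → 2
read 'R': 2 → 3
read 'L': 3 → 2
read 'L': 2 → 3
read 'R': 3 → 1
read 'L': 1 → 1
read 'R': 1 → 4
After 9 symbols: 4.

4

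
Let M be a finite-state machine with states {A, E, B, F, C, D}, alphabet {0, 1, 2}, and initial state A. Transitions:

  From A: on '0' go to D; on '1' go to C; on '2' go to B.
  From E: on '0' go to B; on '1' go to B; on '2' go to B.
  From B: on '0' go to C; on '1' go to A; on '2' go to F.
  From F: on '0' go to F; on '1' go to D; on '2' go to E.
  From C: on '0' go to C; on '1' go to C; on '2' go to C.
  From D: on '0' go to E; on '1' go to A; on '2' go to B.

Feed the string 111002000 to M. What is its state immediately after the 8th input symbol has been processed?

C

A → C → C → C → C → C → C → C → C
After 8 symbols: C.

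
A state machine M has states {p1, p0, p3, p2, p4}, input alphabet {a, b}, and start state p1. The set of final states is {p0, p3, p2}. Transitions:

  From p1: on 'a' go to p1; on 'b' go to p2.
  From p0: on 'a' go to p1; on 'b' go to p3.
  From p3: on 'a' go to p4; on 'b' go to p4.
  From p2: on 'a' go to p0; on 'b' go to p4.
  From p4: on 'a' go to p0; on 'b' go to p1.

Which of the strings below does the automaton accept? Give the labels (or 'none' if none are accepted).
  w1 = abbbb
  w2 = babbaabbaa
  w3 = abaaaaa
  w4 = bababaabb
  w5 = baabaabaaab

w1, w5

w1:
  start at p1
  read 'a': p1 → p1
  read 'b': p1 → p2
  read 'b': p2 → p4
  read 'b': p4 → p1
  read 'b': p1 → p2
  end p2, accepted
w2:
  start at p1
  read 'b': p1 → p2
  read 'a': p2 → p0
  read 'b': p0 → p3
  read 'b': p3 → p4
  read 'a': p4 → p0
  read 'a': p0 → p1
  read 'b': p1 → p2
  read 'b': p2 → p4
  read 'a': p4 → p0
  read 'a': p0 → p1
  end p1, rejected
w3:
  start at p1
  read 'a': p1 → p1
  read 'b': p1 → p2
  read 'a': p2 → p0
  read 'a': p0 → p1
  read 'a': p1 → p1
  read 'a': p1 → p1
  read 'a': p1 → p1
  end p1, rejected
w4:
  start at p1
  read 'b': p1 → p2
  read 'a': p2 → p0
  read 'b': p0 → p3
  read 'a': p3 → p4
  read 'b': p4 → p1
  read 'a': p1 → p1
  read 'a': p1 → p1
  read 'b': p1 → p2
  read 'b': p2 → p4
  end p4, rejected
w5:
  start at p1
  read 'b': p1 → p2
  read 'a': p2 → p0
  read 'a': p0 → p1
  read 'b': p1 → p2
  read 'a': p2 → p0
  read 'a': p0 → p1
  read 'b': p1 → p2
  read 'a': p2 → p0
  read 'a': p0 → p1
  read 'a': p1 → p1
  read 'b': p1 → p2
  end p2, accepted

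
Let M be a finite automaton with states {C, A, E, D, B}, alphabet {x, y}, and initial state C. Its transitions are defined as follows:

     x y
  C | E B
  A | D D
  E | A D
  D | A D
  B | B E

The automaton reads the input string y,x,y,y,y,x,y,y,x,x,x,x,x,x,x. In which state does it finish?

C → B → B → E → D → D → A → D → D → A → D → A → D → A → D → A

A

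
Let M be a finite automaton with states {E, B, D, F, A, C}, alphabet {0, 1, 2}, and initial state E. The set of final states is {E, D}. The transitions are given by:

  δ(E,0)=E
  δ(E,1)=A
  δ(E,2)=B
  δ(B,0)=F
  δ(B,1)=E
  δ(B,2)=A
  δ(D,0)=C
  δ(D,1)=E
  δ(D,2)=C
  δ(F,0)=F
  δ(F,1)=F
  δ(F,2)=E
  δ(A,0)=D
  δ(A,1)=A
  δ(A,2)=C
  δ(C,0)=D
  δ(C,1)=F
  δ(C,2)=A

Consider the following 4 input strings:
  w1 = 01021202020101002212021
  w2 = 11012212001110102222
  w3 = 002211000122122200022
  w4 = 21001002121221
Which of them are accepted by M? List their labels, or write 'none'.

w4

w1: E → E → A → D → C → F → E → E → B → F → E → E → A → D → E → E → E → B → A → A → C → D → C → F  → end F, rejected
w2: E → A → A → D → E → B → A → A → C → D → C → F → F → F → F → F → F → E → B → A → C  → end C, rejected
w3: E → E → E → B → A → A → A → D → C → D → E → B → A → A → C → A → C → D → C → D → C → A  → end A, rejected
w4: E → B → E → E → E → A → D → C → A → A → C → F → E → B → E  → end E, accepted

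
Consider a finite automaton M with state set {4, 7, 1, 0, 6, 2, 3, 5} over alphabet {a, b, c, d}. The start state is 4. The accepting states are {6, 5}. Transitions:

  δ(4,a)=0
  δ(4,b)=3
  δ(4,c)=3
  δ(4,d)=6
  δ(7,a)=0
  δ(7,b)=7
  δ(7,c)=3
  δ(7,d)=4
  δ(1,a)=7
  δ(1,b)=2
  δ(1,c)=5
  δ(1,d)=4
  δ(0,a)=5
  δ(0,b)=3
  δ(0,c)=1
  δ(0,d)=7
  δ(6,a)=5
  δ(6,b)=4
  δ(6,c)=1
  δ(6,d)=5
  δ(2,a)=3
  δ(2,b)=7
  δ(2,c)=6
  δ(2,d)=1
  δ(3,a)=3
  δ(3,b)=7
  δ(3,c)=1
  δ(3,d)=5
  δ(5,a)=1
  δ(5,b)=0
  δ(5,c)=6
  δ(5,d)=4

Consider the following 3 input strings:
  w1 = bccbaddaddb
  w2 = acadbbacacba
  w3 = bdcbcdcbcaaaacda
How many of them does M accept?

w1:
  start at 4
  read 'b': 4 → 3
  read 'c': 3 → 1
  read 'c': 1 → 5
  read 'b': 5 → 0
  read 'a': 0 → 5
  read 'd': 5 → 4
  read 'd': 4 → 6
  read 'a': 6 → 5
  read 'd': 5 → 4
  read 'd': 4 → 6
  read 'b': 6 → 4
  end 4, rejected
w2:
  start at 4
  read 'a': 4 → 0
  read 'c': 0 → 1
  read 'a': 1 → 7
  read 'd': 7 → 4
  read 'b': 4 → 3
  read 'b': 3 → 7
  read 'a': 7 → 0
  read 'c': 0 → 1
  read 'a': 1 → 7
  read 'c': 7 → 3
  read 'b': 3 → 7
  read 'a': 7 → 0
  end 0, rejected
w3:
  start at 4
  read 'b': 4 → 3
  read 'd': 3 → 5
  read 'c': 5 → 6
  read 'b': 6 → 4
  read 'c': 4 → 3
  read 'd': 3 → 5
  read 'c': 5 → 6
  read 'b': 6 → 4
  read 'c': 4 → 3
  read 'a': 3 → 3
  read 'a': 3 → 3
  read 'a': 3 → 3
  read 'a': 3 → 3
  read 'c': 3 → 1
  read 'd': 1 → 4
  read 'a': 4 → 0
  end 0, rejected

0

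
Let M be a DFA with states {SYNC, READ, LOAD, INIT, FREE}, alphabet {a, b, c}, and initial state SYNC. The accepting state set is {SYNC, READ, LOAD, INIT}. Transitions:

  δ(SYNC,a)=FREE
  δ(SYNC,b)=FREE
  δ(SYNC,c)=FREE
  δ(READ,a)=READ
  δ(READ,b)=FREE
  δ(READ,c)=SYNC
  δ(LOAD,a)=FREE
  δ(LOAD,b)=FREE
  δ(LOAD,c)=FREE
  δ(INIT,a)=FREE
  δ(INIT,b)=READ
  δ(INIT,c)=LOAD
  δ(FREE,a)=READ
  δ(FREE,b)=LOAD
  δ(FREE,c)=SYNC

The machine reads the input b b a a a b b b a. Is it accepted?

Yes

start at SYNC
read 'b': SYNC → FREE
read 'b': FREE → LOAD
read 'a': LOAD → FREE
read 'a': FREE → READ
read 'a': READ → READ
read 'b': READ → FREE
read 'b': FREE → LOAD
read 'b': LOAD → FREE
read 'a': FREE → READ
End state READ is accepting.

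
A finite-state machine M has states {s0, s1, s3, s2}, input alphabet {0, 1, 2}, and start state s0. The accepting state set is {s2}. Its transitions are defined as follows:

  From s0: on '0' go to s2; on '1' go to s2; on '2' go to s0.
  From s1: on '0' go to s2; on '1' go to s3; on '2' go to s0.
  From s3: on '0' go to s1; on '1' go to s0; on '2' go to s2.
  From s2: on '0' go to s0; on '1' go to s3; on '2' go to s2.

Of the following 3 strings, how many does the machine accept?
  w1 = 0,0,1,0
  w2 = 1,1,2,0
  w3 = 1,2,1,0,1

w1:
  start at s0
  read '0': s0 → s2
  read '0': s2 → s0
  read '1': s0 → s2
  read '0': s2 → s0
  end s0, rejected
w2:
  start at s0
  read '1': s0 → s2
  read '1': s2 → s3
  read '2': s3 → s2
  read '0': s2 → s0
  end s0, rejected
w3:
  start at s0
  read '1': s0 → s2
  read '2': s2 → s2
  read '1': s2 → s3
  read '0': s3 → s1
  read '1': s1 → s3
  end s3, rejected

0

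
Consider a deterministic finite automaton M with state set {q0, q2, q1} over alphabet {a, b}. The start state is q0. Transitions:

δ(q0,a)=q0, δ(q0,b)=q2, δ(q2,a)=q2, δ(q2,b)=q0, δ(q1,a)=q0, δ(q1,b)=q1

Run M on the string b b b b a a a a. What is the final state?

start at q0
read 'b': q0 → q2
read 'b': q2 → q0
read 'b': q0 → q2
read 'b': q2 → q0
read 'a': q0 → q0
read 'a': q0 → q0
read 'a': q0 → q0
read 'a': q0 → q0

q0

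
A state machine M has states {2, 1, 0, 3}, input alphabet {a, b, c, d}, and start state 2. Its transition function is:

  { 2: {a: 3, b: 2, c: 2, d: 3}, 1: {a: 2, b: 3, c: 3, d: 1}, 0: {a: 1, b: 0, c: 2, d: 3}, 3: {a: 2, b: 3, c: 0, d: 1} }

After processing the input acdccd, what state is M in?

Trace: 2 -a-> 3 -c-> 0 -d-> 3 -c-> 0 -c-> 2 -d-> 3

3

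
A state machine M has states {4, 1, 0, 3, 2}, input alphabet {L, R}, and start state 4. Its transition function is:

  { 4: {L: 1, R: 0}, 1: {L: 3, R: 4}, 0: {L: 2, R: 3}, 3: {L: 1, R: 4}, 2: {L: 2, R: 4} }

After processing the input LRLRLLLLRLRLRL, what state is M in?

1

4 → 1 → 4 → 1 → 4 → 1 → 3 → 1 → 3 → 4 → 1 → 4 → 1 → 4 → 1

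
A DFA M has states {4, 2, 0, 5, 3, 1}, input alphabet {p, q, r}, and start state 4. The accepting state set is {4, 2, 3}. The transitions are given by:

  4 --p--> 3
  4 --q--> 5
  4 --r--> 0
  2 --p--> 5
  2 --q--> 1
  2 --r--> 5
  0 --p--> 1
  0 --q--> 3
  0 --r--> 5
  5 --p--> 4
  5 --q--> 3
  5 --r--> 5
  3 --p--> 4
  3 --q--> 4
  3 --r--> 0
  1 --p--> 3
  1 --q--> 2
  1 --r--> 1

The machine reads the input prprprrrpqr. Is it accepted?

No

4 → 3 → 0 → 1 → 1 → 3 → 0 → 5 → 5 → 4 → 5 → 5
End state 5 is not accepting.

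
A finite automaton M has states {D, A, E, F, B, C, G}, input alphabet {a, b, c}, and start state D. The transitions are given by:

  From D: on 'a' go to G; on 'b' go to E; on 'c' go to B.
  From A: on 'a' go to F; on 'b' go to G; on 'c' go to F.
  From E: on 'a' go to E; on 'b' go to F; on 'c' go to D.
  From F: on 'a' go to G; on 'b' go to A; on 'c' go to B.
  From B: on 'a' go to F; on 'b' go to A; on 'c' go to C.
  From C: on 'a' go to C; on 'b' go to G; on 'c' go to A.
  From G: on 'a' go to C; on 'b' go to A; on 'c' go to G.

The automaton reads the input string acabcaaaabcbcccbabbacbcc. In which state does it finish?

D → G → G → C → G → G → C → C → C → C → G → G → A → F → B → C → G → C → G → A → F → B → A → F → B

B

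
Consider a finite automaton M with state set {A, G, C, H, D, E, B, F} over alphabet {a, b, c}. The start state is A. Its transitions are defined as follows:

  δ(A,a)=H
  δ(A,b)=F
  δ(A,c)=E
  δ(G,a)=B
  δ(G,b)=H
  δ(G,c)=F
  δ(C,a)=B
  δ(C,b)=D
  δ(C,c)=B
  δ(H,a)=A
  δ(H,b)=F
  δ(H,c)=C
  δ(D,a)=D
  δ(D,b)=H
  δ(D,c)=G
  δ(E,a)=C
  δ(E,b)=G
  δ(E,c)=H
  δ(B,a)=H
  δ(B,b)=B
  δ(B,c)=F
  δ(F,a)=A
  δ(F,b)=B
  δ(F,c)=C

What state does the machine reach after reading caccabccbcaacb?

D

start at A
read 'c': A → E
read 'a': E → C
read 'c': C → B
read 'c': B → F
read 'a': F → A
read 'b': A → F
read 'c': F → C
read 'c': C → B
read 'b': B → B
read 'c': B → F
read 'a': F → A
read 'a': A → H
read 'c': H → C
read 'b': C → D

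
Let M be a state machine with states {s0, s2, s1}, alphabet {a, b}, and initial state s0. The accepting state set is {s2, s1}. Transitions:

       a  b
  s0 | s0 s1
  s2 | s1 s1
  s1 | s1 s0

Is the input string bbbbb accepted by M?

Trace: s0 -b-> s1 -b-> s0 -b-> s1 -b-> s0 -b-> s1
End state s1 is accepting.

Yes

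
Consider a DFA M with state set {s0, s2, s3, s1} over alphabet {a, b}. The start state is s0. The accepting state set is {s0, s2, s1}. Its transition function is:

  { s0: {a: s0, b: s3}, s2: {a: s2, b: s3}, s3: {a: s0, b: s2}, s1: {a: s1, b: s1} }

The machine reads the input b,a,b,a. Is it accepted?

Yes

Trace: s0 -b-> s3 -a-> s0 -b-> s3 -a-> s0
End state s0 is accepting.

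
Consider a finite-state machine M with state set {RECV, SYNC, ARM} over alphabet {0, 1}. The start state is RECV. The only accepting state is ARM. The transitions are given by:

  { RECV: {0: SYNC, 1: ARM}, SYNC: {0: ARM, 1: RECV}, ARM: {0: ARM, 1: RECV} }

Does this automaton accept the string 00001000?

Trace: RECV -0-> SYNC -0-> ARM -0-> ARM -0-> ARM -1-> RECV -0-> SYNC -0-> ARM -0-> ARM
End state ARM is accepting.

Yes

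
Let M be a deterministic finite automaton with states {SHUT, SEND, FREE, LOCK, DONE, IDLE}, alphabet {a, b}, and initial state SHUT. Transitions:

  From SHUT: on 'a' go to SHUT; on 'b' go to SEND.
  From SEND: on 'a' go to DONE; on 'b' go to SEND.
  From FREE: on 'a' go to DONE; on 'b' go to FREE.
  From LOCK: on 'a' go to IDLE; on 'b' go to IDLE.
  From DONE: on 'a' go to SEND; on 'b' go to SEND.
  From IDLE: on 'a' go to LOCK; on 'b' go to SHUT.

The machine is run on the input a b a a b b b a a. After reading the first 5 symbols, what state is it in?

SHUT → SHUT → SEND → DONE → SEND → SEND
After 5 symbols: SEND.

SEND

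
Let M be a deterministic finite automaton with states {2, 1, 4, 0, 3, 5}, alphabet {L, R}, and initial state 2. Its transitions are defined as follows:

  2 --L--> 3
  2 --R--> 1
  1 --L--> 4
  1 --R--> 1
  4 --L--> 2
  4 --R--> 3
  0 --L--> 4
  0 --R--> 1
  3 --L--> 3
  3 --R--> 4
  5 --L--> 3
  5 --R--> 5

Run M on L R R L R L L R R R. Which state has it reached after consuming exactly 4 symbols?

start at 2
read 'L': 2 → 3
read 'R': 3 → 4
read 'R': 4 → 3
read 'L': 3 → 3
After 4 symbols: 3.

3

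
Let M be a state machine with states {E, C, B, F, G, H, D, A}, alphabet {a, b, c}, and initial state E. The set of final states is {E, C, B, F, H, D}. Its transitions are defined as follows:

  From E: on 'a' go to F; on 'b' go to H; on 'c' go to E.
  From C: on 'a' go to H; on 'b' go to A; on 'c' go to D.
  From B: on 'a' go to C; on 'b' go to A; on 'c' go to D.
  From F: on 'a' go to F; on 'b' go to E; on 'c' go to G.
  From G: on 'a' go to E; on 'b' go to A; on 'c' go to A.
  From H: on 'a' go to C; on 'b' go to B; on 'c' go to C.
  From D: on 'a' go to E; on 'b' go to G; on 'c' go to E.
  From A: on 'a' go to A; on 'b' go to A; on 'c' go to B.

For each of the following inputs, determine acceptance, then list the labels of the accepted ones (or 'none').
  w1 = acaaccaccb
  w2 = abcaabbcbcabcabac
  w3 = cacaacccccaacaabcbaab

w2, w3

w1: Trace: E -a-> F -c-> G -a-> E -a-> F -c-> G -c-> A -a-> A -c-> B -c-> D -b-> G  → end G, rejected
w2: Trace: E -a-> F -b-> E -c-> E -a-> F -a-> F -b-> E -b-> H -c-> C -b-> A -c-> B -a-> C -b-> A -c-> B -a-> C -b-> A -a-> A -c-> B  → end B, accepted
w3: Trace: E -c-> E -a-> F -c-> G -a-> E -a-> F -c-> G -c-> A -c-> B -c-> D -c-> E -a-> F -a-> F -c-> G -a-> E -a-> F -b-> E -c-> E -b-> H -a-> C -a-> H -b-> B  → end B, accepted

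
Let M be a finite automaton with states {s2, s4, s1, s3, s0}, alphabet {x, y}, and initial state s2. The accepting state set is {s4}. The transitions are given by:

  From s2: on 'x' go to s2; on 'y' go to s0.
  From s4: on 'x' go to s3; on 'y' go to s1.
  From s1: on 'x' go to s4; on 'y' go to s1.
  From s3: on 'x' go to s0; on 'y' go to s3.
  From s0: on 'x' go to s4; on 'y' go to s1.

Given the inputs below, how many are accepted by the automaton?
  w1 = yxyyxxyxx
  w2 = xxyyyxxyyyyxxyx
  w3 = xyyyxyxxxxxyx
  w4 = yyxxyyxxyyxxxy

w1: s2 → s0 → s4 → s1 → s1 → s4 → s3 → s3 → s0 → s4  → end s4, accepted
w2: s2 → s2 → s2 → s0 → s1 → s1 → s4 → s3 → s3 → s3 → s3 → s3 → s0 → s4 → s1 → s4  → end s4, accepted
w3: s2 → s2 → s0 → s1 → s1 → s4 → s1 → s4 → s3 → s0 → s4 → s3 → s3 → s0  → end s0, rejected
w4: s2 → s0 → s1 → s4 → s3 → s3 → s3 → s0 → s4 → s1 → s1 → s4 → s3 → s0 → s1  → end s1, rejected

2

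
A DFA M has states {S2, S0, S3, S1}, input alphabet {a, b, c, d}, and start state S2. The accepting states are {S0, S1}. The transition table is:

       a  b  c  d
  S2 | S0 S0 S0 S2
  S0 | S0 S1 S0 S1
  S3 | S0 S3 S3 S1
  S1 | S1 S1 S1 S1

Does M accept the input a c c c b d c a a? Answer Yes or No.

start at S2
read 'a': S2 → S0
read 'c': S0 → S0
read 'c': S0 → S0
read 'c': S0 → S0
read 'b': S0 → S1
read 'd': S1 → S1
read 'c': S1 → S1
read 'a': S1 → S1
read 'a': S1 → S1
End state S1 is accepting.

Yes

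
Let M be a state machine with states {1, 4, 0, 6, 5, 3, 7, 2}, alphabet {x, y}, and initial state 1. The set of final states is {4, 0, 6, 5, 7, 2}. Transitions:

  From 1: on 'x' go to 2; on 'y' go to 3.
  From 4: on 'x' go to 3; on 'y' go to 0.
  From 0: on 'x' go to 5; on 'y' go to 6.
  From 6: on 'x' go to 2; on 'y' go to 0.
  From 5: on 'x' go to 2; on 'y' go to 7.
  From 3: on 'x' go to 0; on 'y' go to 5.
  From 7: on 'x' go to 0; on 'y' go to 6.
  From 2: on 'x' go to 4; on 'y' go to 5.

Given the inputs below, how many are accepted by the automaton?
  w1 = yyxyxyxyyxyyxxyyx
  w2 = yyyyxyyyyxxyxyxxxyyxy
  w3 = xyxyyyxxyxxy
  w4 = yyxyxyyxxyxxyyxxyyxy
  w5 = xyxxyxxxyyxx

5

w1:
  start at 1
  read 'y': 1 → 3
  read 'y': 3 → 5
  read 'x': 5 → 2
  read 'y': 2 → 5
  read 'x': 5 → 2
  read 'y': 2 → 5
  read 'x': 5 → 2
  read 'y': 2 → 5
  read 'y': 5 → 7
  read 'x': 7 → 0
  read 'y': 0 → 6
  read 'y': 6 → 0
  read 'x': 0 → 5
  read 'x': 5 → 2
  read 'y': 2 → 5
  read 'y': 5 → 7
  read 'x': 7 → 0
  end 0, accepted
w2:
  start at 1
  read 'y': 1 → 3
  read 'y': 3 → 5
  read 'y': 5 → 7
  read 'y': 7 → 6
  read 'x': 6 → 2
  read 'y': 2 → 5
  read 'y': 5 → 7
  read 'y': 7 → 6
  read 'y': 6 → 0
  read 'x': 0 → 5
  read 'x': 5 → 2
  read 'y': 2 → 5
  read 'x': 5 → 2
  read 'y': 2 → 5
  read 'x': 5 → 2
  read 'x': 2 → 4
  read 'x': 4 → 3
  read 'y': 3 → 5
  read 'y': 5 → 7
  read 'x': 7 → 0
  read 'y': 0 → 6
  end 6, accepted
w3:
  start at 1
  read 'x': 1 → 2
  read 'y': 2 → 5
  read 'x': 5 → 2
  read 'y': 2 → 5
  read 'y': 5 → 7
  read 'y': 7 → 6
  read 'x': 6 → 2
  read 'x': 2 → 4
  read 'y': 4 → 0
  read 'x': 0 → 5
  read 'x': 5 → 2
  read 'y': 2 → 5
  end 5, accepted
w4:
  start at 1
  read 'y': 1 → 3
  read 'y': 3 → 5
  read 'x': 5 → 2
  read 'y': 2 → 5
  read 'x': 5 → 2
  read 'y': 2 → 5
  read 'y': 5 → 7
  read 'x': 7 → 0
  read 'x': 0 → 5
  read 'y': 5 → 7
  read 'x': 7 → 0
  read 'x': 0 → 5
  read 'y': 5 → 7
  read 'y': 7 → 6
  read 'x': 6 → 2
  read 'x': 2 → 4
  read 'y': 4 → 0
  read 'y': 0 → 6
  read 'x': 6 → 2
  read 'y': 2 → 5
  end 5, accepted
w5:
  start at 1
  read 'x': 1 → 2
  read 'y': 2 → 5
  read 'x': 5 → 2
  read 'x': 2 → 4
  read 'y': 4 → 0
  read 'x': 0 → 5
  read 'x': 5 → 2
  read 'x': 2 → 4
  read 'y': 4 → 0
  read 'y': 0 → 6
  read 'x': 6 → 2
  read 'x': 2 → 4
  end 4, accepted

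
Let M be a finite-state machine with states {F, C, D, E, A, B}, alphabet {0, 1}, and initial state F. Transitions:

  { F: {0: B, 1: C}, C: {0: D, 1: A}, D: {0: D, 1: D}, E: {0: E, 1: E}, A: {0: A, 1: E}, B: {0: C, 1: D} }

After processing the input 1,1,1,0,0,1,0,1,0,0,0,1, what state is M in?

E

start at F
read '1': F → C
read '1': C → A
read '1': A → E
read '0': E → E
read '0': E → E
read '1': E → E
read '0': E → E
read '1': E → E
read '0': E → E
read '0': E → E
read '0': E → E
read '1': E → E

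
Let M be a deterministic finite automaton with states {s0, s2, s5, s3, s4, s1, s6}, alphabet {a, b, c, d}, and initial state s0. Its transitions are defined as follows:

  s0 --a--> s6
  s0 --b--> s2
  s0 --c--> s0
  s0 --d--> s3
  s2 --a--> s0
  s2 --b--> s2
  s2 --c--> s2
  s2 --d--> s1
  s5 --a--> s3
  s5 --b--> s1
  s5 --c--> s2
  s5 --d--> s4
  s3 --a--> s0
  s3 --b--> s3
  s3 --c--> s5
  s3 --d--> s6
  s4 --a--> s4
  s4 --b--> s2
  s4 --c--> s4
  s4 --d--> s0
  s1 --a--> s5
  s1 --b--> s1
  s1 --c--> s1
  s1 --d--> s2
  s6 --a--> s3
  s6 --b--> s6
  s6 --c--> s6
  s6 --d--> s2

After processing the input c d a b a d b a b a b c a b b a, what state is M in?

s0

start at s0
read 'c': s0 → s0
read 'd': s0 → s3
read 'a': s3 → s0
read 'b': s0 → s2
read 'a': s2 → s0
read 'd': s0 → s3
read 'b': s3 → s3
read 'a': s3 → s0
read 'b': s0 → s2
read 'a': s2 → s0
read 'b': s0 → s2
read 'c': s2 → s2
read 'a': s2 → s0
read 'b': s0 → s2
read 'b': s2 → s2
read 'a': s2 → s0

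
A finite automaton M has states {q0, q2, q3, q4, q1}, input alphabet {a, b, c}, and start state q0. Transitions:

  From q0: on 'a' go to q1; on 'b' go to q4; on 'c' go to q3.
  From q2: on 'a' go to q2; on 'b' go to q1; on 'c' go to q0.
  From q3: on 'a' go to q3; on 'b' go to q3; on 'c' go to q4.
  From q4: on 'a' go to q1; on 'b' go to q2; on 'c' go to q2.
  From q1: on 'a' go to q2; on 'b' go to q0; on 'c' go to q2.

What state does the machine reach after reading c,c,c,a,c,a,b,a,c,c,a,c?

q2

q0 → q3 → q4 → q2 → q2 → q0 → q1 → q0 → q1 → q2 → q0 → q1 → q2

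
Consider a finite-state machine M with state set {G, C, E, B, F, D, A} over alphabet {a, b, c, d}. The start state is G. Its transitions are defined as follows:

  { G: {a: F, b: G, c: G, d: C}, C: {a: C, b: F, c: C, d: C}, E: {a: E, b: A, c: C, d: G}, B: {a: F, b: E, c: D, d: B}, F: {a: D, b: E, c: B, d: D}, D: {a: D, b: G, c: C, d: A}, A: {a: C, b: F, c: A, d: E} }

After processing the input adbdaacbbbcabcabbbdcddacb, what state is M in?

start at G
read 'a': G → F
read 'd': F → D
read 'b': D → G
read 'd': G → C
read 'a': C → C
read 'a': C → C
read 'c': C → C
read 'b': C → F
read 'b': F → E
read 'b': E → A
read 'c': A → A
read 'a': A → C
read 'b': C → F
read 'c': F → B
read 'a': B → F
read 'b': F → E
read 'b': E → A
read 'b': A → F
read 'd': F → D
read 'c': D → C
read 'd': C → C
read 'd': C → C
read 'a': C → C
read 'c': C → C
read 'b': C → F

F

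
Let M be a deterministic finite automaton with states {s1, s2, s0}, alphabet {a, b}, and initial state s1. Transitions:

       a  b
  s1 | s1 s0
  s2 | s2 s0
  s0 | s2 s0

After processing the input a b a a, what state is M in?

Trace: s1 -a-> s1 -b-> s0 -a-> s2 -a-> s2

s2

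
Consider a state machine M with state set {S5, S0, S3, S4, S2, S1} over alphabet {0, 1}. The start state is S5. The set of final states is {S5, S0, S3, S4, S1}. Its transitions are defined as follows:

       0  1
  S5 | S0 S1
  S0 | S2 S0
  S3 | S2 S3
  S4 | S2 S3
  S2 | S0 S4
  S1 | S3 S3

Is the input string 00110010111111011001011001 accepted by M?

start at S5
read '0': S5 → S0
read '0': S0 → S2
read '1': S2 → S4
read '1': S4 → S3
read '0': S3 → S2
read '0': S2 → S0
read '1': S0 → S0
read '0': S0 → S2
read '1': S2 → S4
read '1': S4 → S3
read '1': S3 → S3
read '1': S3 → S3
read '1': S3 → S3
read '1': S3 → S3
read '0': S3 → S2
read '1': S2 → S4
read '1': S4 → S3
read '0': S3 → S2
read '0': S2 → S0
read '1': S0 → S0
read '0': S0 → S2
read '1': S2 → S4
read '1': S4 → S3
read '0': S3 → S2
read '0': S2 → S0
read '1': S0 → S0
End state S0 is accepting.

Yes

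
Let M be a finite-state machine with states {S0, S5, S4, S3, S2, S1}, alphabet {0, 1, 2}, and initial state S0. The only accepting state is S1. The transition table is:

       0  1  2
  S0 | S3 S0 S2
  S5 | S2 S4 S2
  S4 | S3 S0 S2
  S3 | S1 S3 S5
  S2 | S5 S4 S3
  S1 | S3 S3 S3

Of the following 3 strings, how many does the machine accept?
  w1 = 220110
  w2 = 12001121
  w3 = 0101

1

w1: Trace: S0 -2-> S2 -2-> S3 -0-> S1 -1-> S3 -1-> S3 -0-> S1  → end S1, accepted
w2: Trace: S0 -1-> S0 -2-> S2 -0-> S5 -0-> S2 -1-> S4 -1-> S0 -2-> S2 -1-> S4  → end S4, rejected
w3: Trace: S0 -0-> S3 -1-> S3 -0-> S1 -1-> S3  → end S3, rejected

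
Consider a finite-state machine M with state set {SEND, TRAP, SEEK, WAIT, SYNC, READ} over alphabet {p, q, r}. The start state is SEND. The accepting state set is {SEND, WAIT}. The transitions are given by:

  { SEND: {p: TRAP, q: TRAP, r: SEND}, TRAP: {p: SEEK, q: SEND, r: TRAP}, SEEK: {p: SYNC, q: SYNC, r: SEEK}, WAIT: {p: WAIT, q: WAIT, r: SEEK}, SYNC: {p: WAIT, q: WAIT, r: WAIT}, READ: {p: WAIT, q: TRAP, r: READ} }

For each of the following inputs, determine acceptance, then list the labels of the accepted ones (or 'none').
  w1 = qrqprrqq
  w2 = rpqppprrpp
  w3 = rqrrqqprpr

w1: Trace: SEND -q-> TRAP -r-> TRAP -q-> SEND -p-> TRAP -r-> TRAP -r-> TRAP -q-> SEND -q-> TRAP  → end TRAP, rejected
w2: Trace: SEND -r-> SEND -p-> TRAP -q-> SEND -p-> TRAP -p-> SEEK -p-> SYNC -r-> WAIT -r-> SEEK -p-> SYNC -p-> WAIT  → end WAIT, accepted
w3: Trace: SEND -r-> SEND -q-> TRAP -r-> TRAP -r-> TRAP -q-> SEND -q-> TRAP -p-> SEEK -r-> SEEK -p-> SYNC -r-> WAIT  → end WAIT, accepted

w2, w3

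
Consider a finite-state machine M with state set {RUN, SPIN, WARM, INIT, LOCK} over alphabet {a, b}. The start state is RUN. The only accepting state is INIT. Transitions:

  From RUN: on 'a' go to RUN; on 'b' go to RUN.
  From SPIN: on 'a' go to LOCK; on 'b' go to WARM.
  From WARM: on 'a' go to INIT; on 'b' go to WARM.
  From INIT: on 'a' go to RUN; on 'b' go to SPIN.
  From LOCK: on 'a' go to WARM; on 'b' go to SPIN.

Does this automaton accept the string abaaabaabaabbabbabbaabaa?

No

Trace: RUN -a-> RUN -b-> RUN -a-> RUN -a-> RUN -a-> RUN -b-> RUN -a-> RUN -a-> RUN -b-> RUN -a-> RUN -a-> RUN -b-> RUN -b-> RUN -a-> RUN -b-> RUN -b-> RUN -a-> RUN -b-> RUN -b-> RUN -a-> RUN -a-> RUN -b-> RUN -a-> RUN -a-> RUN
End state RUN is not accepting.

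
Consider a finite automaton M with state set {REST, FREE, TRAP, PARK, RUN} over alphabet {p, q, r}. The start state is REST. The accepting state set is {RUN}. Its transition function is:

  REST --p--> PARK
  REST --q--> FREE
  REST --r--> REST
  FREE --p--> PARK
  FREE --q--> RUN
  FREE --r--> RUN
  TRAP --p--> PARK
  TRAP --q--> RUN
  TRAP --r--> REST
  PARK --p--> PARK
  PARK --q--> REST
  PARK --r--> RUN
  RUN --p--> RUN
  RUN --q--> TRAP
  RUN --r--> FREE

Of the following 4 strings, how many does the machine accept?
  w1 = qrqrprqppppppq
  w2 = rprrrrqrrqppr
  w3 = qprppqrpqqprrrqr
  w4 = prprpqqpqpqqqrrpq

1

w1: Trace: REST -q-> FREE -r-> RUN -q-> TRAP -r-> REST -p-> PARK -r-> RUN -q-> TRAP -p-> PARK -p-> PARK -p-> PARK -p-> PARK -p-> PARK -p-> PARK -q-> REST  → end REST, rejected
w2: Trace: REST -r-> REST -p-> PARK -r-> RUN -r-> FREE -r-> RUN -r-> FREE -q-> RUN -r-> FREE -r-> RUN -q-> TRAP -p-> PARK -p-> PARK -r-> RUN  → end RUN, accepted
w3: Trace: REST -q-> FREE -p-> PARK -r-> RUN -p-> RUN -p-> RUN -q-> TRAP -r-> REST -p-> PARK -q-> REST -q-> FREE -p-> PARK -r-> RUN -r-> FREE -r-> RUN -q-> TRAP -r-> REST  → end REST, rejected
w4: Trace: REST -p-> PARK -r-> RUN -p-> RUN -r-> FREE -p-> PARK -q-> REST -q-> FREE -p-> PARK -q-> REST -p-> PARK -q-> REST -q-> FREE -q-> RUN -r-> FREE -r-> RUN -p-> RUN -q-> TRAP  → end TRAP, rejected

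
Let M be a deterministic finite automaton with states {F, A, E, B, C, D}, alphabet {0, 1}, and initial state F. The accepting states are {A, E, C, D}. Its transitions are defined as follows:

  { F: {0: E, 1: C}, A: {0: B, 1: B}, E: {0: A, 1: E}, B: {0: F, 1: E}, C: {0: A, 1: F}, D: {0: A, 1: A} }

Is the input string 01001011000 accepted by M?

No

start at F
read '0': F → E
read '1': E → E
read '0': E → A
read '0': A → B
read '1': B → E
read '0': E → A
read '1': A → B
read '1': B → E
read '0': E → A
read '0': A → B
read '0': B → F
End state F is not accepting.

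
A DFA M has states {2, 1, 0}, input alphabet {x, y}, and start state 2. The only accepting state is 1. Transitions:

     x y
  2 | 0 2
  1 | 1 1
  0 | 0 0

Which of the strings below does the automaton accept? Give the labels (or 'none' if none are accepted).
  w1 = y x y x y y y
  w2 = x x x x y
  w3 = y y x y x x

w1: 2 → 2 → 0 → 0 → 0 → 0 → 0 → 0  → end 0, rejected
w2: 2 → 0 → 0 → 0 → 0 → 0  → end 0, rejected
w3: 2 → 2 → 2 → 0 → 0 → 0 → 0  → end 0, rejected

none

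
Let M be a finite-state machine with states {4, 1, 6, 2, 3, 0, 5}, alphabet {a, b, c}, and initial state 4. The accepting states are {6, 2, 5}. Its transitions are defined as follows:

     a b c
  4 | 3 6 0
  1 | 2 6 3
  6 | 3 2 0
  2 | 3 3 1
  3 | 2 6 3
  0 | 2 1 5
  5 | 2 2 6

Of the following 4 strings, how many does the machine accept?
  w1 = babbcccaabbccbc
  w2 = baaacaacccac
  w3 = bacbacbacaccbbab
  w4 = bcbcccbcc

2

w1: 4 → 6 → 3 → 6 → 2 → 1 → 3 → 3 → 2 → 3 → 6 → 2 → 1 → 3 → 6 → 0  → end 0, rejected
w2: 4 → 6 → 3 → 2 → 3 → 3 → 2 → 3 → 3 → 3 → 3 → 2 → 1  → end 1, rejected
w3: 4 → 6 → 3 → 3 → 6 → 3 → 3 → 6 → 3 → 3 → 2 → 1 → 3 → 6 → 2 → 3 → 6  → end 6, accepted
w4: 4 → 6 → 0 → 1 → 3 → 3 → 3 → 6 → 0 → 5  → end 5, accepted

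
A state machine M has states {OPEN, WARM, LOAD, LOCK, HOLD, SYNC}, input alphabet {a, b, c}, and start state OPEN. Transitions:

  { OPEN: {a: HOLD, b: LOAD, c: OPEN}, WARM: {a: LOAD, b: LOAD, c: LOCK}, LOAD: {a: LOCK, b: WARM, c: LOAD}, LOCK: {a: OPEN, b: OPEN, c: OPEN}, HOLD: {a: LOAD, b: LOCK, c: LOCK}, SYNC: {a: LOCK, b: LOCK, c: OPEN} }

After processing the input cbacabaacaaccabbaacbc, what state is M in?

LOCK

Trace: OPEN -c-> OPEN -b-> LOAD -a-> LOCK -c-> OPEN -a-> HOLD -b-> LOCK -a-> OPEN -a-> HOLD -c-> LOCK -a-> OPEN -a-> HOLD -c-> LOCK -c-> OPEN -a-> HOLD -b-> LOCK -b-> OPEN -a-> HOLD -a-> LOAD -c-> LOAD -b-> WARM -c-> LOCK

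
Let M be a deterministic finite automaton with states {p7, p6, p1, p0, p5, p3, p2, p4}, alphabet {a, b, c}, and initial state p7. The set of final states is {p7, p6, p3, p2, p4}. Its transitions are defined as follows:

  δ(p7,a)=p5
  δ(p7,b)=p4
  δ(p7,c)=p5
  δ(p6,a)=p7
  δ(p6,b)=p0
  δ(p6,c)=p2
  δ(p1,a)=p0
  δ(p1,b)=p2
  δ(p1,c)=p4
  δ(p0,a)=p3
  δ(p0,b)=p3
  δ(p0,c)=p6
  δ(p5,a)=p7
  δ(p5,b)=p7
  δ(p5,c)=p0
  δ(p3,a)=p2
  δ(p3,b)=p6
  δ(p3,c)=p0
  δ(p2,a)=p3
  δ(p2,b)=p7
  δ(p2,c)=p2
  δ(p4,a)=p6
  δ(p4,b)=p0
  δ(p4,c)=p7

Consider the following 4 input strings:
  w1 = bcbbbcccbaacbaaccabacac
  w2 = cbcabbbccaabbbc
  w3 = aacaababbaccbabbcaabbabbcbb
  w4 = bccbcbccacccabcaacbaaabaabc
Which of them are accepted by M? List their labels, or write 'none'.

w2, w3, w4

w1: p7 → p4 → p7 → p4 → p0 → p3 → p0 → p6 → p2 → p7 → p5 → p7 → p5 → p7 → p5 → p7 → p5 → p0 → p3 → p6 → p7 → p5 → p7 → p5  → end p5, rejected
w2: p7 → p5 → p7 → p5 → p7 → p4 → p0 → p3 → p0 → p6 → p7 → p5 → p7 → p4 → p0 → p6  → end p6, accepted
w3: p7 → p5 → p7 → p5 → p7 → p5 → p7 → p5 → p7 → p4 → p6 → p2 → p2 → p7 → p5 → p7 → p4 → p7 → p5 → p7 → p4 → p0 → p3 → p6 → p0 → p6 → p0 → p3  → end p3, accepted
w4: p7 → p4 → p7 → p5 → p7 → p5 → p7 → p5 → p0 → p3 → p0 → p6 → p2 → p3 → p6 → p2 → p3 → p2 → p2 → p7 → p5 → p7 → p5 → p7 → p5 → p7 → p4 → p7  → end p7, accepted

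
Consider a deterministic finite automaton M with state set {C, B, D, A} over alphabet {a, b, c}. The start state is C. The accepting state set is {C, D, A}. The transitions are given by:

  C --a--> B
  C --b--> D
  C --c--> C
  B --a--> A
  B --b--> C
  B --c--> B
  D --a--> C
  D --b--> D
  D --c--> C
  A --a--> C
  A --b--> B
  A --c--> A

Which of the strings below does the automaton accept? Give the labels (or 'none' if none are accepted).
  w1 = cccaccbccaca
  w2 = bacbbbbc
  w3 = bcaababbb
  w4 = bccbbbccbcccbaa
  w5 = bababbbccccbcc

w1, w2, w3, w5

w1: Trace: C -c-> C -c-> C -c-> C -a-> B -c-> B -c-> B -b-> C -c-> C -c-> C -a-> B -c-> B -a-> A  → end A, accepted
w2: Trace: C -b-> D -a-> C -c-> C -b-> D -b-> D -b-> D -b-> D -c-> C  → end C, accepted
w3: Trace: C -b-> D -c-> C -a-> B -a-> A -b-> B -a-> A -b-> B -b-> C -b-> D  → end D, accepted
w4: Trace: C -b-> D -c-> C -c-> C -b-> D -b-> D -b-> D -c-> C -c-> C -b-> D -c-> C -c-> C -c-> C -b-> D -a-> C -a-> B  → end B, rejected
w5: Trace: C -b-> D -a-> C -b-> D -a-> C -b-> D -b-> D -b-> D -c-> C -c-> C -c-> C -c-> C -b-> D -c-> C -c-> C  → end C, accepted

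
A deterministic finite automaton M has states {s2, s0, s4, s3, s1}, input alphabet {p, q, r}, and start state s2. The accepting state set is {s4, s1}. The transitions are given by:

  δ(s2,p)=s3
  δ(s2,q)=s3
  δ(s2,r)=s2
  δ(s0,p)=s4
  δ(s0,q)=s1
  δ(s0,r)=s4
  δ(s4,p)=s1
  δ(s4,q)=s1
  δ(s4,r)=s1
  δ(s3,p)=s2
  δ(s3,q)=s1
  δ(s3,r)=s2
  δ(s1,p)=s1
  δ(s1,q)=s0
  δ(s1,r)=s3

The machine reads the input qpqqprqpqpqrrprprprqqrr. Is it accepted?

No

start at s2
read 'q': s2 → s3
read 'p': s3 → s2
read 'q': s2 → s3
read 'q': s3 → s1
read 'p': s1 → s1
read 'r': s1 → s3
read 'q': s3 → s1
read 'p': s1 → s1
read 'q': s1 → s0
read 'p': s0 → s4
read 'q': s4 → s1
read 'r': s1 → s3
read 'r': s3 → s2
read 'p': s2 → s3
read 'r': s3 → s2
read 'p': s2 → s3
read 'r': s3 → s2
read 'p': s2 → s3
read 'r': s3 → s2
read 'q': s2 → s3
read 'q': s3 → s1
read 'r': s1 → s3
read 'r': s3 → s2
End state s2 is not accepting.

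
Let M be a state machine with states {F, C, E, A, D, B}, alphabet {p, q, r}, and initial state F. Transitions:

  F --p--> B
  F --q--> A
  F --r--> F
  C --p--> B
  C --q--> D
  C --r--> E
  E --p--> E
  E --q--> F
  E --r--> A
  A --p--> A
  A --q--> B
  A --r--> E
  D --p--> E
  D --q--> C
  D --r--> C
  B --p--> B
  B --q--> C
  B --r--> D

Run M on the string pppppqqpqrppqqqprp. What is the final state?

start at F
read 'p': F → B
read 'p': B → B
read 'p': B → B
read 'p': B → B
read 'p': B → B
read 'q': B → C
read 'q': C → D
read 'p': D → E
read 'q': E → F
read 'r': F → F
read 'p': F → B
read 'p': B → B
read 'q': B → C
read 'q': C → D
read 'q': D → C
read 'p': C → B
read 'r': B → D
read 'p': D → E

E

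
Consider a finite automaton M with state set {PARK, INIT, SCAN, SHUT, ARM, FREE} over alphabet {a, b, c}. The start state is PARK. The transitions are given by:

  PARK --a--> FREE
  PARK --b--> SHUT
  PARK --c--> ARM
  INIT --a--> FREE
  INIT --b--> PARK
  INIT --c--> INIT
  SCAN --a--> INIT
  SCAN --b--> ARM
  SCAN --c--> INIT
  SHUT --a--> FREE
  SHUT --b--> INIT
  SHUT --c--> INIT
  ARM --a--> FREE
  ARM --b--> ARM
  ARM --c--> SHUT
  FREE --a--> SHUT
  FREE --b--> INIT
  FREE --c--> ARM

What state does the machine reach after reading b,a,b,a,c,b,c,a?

PARK → SHUT → FREE → INIT → FREE → ARM → ARM → SHUT → FREE

FREE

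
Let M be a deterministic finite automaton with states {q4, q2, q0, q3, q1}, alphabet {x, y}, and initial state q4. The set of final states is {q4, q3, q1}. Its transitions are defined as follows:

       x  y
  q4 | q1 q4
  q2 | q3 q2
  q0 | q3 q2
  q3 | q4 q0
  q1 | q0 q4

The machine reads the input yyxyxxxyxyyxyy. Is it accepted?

No

Trace: q4 -y-> q4 -y-> q4 -x-> q1 -y-> q4 -x-> q1 -x-> q0 -x-> q3 -y-> q0 -x-> q3 -y-> q0 -y-> q2 -x-> q3 -y-> q0 -y-> q2
End state q2 is not accepting.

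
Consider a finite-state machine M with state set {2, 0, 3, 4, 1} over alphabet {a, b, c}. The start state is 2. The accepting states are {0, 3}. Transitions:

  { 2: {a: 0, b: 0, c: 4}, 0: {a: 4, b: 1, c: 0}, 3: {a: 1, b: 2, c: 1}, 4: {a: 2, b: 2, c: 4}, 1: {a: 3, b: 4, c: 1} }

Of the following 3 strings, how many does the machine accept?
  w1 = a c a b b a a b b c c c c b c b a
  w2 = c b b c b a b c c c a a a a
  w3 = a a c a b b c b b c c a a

w1: Trace: 2 -a-> 0 -c-> 0 -a-> 4 -b-> 2 -b-> 0 -a-> 4 -a-> 2 -b-> 0 -b-> 1 -c-> 1 -c-> 1 -c-> 1 -c-> 1 -b-> 4 -c-> 4 -b-> 2 -a-> 0  → end 0, accepted
w2: Trace: 2 -c-> 4 -b-> 2 -b-> 0 -c-> 0 -b-> 1 -a-> 3 -b-> 2 -c-> 4 -c-> 4 -c-> 4 -a-> 2 -a-> 0 -a-> 4 -a-> 2  → end 2, rejected
w3: Trace: 2 -a-> 0 -a-> 4 -c-> 4 -a-> 2 -b-> 0 -b-> 1 -c-> 1 -b-> 4 -b-> 2 -c-> 4 -c-> 4 -a-> 2 -a-> 0  → end 0, accepted

2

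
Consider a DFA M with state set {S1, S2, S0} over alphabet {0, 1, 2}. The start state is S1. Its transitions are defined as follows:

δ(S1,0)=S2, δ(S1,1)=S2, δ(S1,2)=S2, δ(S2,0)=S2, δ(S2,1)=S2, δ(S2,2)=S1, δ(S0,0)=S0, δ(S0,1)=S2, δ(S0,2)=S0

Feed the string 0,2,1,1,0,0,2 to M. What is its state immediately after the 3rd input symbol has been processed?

Trace: S1 -0-> S2 -2-> S1 -1-> S2
After 3 symbols: S2.

S2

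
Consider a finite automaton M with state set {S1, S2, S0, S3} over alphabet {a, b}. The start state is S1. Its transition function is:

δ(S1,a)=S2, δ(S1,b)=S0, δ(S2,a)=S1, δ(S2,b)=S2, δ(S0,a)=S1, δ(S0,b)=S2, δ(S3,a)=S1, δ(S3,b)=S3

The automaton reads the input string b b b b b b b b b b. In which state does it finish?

S2

start at S1
read 'b': S1 → S0
read 'b': S0 → S2
read 'b': S2 → S2
read 'b': S2 → S2
read 'b': S2 → S2
read 'b': S2 → S2
read 'b': S2 → S2
read 'b': S2 → S2
read 'b': S2 → S2
read 'b': S2 → S2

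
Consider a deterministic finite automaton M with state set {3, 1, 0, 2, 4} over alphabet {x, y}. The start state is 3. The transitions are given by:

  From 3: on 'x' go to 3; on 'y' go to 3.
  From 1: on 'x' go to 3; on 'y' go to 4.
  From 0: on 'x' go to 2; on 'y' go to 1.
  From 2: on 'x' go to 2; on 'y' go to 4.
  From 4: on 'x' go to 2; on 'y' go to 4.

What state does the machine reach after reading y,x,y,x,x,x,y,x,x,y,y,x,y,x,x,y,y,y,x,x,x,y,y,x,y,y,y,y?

3

Trace: 3 -y-> 3 -x-> 3 -y-> 3 -x-> 3 -x-> 3 -x-> 3 -y-> 3 -x-> 3 -x-> 3 -y-> 3 -y-> 3 -x-> 3 -y-> 3 -x-> 3 -x-> 3 -y-> 3 -y-> 3 -y-> 3 -x-> 3 -x-> 3 -x-> 3 -y-> 3 -y-> 3 -x-> 3 -y-> 3 -y-> 3 -y-> 3 -y-> 3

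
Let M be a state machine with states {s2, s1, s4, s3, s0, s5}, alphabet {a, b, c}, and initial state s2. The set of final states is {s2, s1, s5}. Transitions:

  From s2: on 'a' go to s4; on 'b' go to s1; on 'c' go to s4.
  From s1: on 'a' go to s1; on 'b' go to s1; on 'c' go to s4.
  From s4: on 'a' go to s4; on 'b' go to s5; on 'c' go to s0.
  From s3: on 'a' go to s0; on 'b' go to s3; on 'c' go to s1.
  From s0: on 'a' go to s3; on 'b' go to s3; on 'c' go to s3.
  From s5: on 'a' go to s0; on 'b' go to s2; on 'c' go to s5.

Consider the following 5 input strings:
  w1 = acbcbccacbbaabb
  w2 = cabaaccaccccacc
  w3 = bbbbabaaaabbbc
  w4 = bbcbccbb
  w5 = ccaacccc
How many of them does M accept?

2

w1: s2 → s4 → s0 → s3 → s1 → s1 → s4 → s0 → s3 → s1 → s1 → s1 → s1 → s1 → s1 → s1  → end s1, accepted
w2: s2 → s4 → s4 → s5 → s0 → s3 → s1 → s4 → s4 → s0 → s3 → s1 → s4 → s4 → s0 → s3  → end s3, rejected
w3: s2 → s1 → s1 → s1 → s1 → s1 → s1 → s1 → s1 → s1 → s1 → s1 → s1 → s1 → s4  → end s4, rejected
w4: s2 → s1 → s1 → s4 → s5 → s5 → s5 → s2 → s1  → end s1, accepted
w5: s2 → s4 → s0 → s3 → s0 → s3 → s1 → s4 → s0  → end s0, rejected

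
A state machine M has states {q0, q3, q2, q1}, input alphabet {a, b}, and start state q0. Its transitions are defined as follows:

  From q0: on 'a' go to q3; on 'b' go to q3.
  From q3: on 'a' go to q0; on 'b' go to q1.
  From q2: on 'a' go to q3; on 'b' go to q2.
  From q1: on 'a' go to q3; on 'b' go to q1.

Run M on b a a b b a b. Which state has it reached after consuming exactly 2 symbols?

start at q0
read 'b': q0 → q3
read 'a': q3 → q0
After 2 symbols: q0.

q0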